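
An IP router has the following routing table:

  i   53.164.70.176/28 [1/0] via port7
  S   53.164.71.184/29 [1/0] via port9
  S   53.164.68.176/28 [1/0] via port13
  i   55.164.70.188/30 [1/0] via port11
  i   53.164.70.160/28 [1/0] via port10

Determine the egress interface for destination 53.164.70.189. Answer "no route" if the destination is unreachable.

port7

Routes whose prefix contains 53.164.70.189:
  53.164.70.176/28 (53.164.70.176 - 53.164.70.191) -> port7
More-specific entries that do NOT match:
  55.164.70.188/30 (55.164.70.188 - 55.164.70.191) does not contain 53.164.70.189
  53.164.71.184/29 (53.164.71.184 - 53.164.71.191) does not contain 53.164.70.189
Longest matching prefix is /28 -> interface port7.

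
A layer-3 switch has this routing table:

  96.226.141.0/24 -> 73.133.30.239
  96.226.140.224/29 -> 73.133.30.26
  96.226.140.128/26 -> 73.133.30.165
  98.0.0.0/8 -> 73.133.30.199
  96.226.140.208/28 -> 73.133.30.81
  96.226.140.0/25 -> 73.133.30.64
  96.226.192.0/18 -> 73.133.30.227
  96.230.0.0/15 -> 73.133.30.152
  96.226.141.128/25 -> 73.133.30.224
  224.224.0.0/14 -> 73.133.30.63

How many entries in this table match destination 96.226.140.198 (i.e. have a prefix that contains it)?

0

No listed prefix contains 96.226.140.198.
Total matching entries: 0.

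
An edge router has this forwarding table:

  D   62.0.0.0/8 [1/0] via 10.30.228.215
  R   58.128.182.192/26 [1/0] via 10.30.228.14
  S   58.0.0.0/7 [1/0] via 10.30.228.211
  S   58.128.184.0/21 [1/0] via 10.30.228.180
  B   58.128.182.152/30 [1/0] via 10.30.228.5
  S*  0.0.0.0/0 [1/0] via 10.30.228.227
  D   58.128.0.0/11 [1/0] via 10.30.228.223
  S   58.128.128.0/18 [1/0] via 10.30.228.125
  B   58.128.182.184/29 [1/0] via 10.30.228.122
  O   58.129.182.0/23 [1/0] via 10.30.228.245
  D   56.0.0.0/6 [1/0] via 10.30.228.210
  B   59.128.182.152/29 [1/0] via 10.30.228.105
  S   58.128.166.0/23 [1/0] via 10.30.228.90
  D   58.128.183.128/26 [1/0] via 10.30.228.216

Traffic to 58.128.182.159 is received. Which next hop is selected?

10.30.228.125

Routes whose prefix contains 58.128.182.159:
  0.0.0.0/0 (default, matches everything) -> 10.30.228.227
  56.0.0.0/6 (56.0.0.0 - 59.255.255.255) -> 10.30.228.210
  58.0.0.0/7 (58.0.0.0 - 59.255.255.255) -> 10.30.228.211
  58.128.0.0/11 (58.128.0.0 - 58.159.255.255) -> 10.30.228.223
  58.128.128.0/18 (58.128.128.0 - 58.128.191.255) -> 10.30.228.125
More-specific entries that do NOT match:
  58.128.182.152/30 (58.128.182.152 - 58.128.182.155) does not contain 58.128.182.159
  58.128.182.184/29 (58.128.182.184 - 58.128.182.191) does not contain 58.128.182.159
  59.128.182.152/29 (59.128.182.152 - 59.128.182.159) does not contain 58.128.182.159
  58.128.182.192/26 (58.128.182.192 - 58.128.182.255) does not contain 58.128.182.159
  58.128.183.128/26 (58.128.183.128 - 58.128.183.191) does not contain 58.128.182.159
  58.129.182.0/23 (58.129.182.0 - 58.129.183.255) does not contain 58.128.182.159
  58.128.166.0/23 (58.128.166.0 - 58.128.167.255) does not contain 58.128.182.159
  58.128.184.0/21 (58.128.184.0 - 58.128.191.255) does not contain 58.128.182.159
Longest matching prefix is /18 -> next hop 10.30.228.125.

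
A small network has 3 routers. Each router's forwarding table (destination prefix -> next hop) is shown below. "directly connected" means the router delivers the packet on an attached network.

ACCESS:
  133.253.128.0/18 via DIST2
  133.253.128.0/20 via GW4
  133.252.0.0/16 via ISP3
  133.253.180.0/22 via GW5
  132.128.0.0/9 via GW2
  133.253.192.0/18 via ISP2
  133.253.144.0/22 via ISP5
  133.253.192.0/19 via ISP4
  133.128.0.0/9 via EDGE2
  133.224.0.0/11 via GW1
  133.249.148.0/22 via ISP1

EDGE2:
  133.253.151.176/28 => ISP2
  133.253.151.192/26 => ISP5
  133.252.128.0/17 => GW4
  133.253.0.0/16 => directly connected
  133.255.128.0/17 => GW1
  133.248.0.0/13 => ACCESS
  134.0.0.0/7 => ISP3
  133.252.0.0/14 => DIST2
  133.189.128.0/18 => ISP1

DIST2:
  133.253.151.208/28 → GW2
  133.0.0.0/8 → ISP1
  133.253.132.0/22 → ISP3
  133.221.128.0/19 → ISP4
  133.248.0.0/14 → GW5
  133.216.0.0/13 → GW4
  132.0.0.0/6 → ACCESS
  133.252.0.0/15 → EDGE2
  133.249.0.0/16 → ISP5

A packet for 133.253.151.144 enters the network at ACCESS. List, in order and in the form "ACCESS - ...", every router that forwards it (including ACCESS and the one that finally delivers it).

ACCESS - DIST2 - EDGE2

At ACCESS: longest match for 133.253.151.144 is 133.253.128.0/18 -> DIST2
At DIST2: longest match for 133.253.151.144 is 133.252.0.0/15 -> EDGE2
At EDGE2: longest match for 133.253.151.144 is 133.253.0.0/16 -> directly connected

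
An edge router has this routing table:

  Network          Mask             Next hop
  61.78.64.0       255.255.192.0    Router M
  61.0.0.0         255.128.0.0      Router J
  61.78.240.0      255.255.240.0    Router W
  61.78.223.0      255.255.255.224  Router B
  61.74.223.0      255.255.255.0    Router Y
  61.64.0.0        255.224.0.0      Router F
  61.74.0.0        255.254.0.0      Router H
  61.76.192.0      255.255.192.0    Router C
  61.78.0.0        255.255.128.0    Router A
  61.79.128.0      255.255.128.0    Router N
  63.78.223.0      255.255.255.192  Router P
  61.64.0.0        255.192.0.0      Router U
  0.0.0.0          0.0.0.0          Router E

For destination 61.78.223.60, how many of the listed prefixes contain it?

4

Prefixes containing 61.78.223.60:
  0.0.0.0/0 (default, matches everything)
  61.0.0.0/9 (61.0.0.0 - 61.127.255.255)
  61.64.0.0/10 (61.64.0.0 - 61.127.255.255)
  61.64.0.0/11 (61.64.0.0 - 61.95.255.255)
Total matching entries: 4.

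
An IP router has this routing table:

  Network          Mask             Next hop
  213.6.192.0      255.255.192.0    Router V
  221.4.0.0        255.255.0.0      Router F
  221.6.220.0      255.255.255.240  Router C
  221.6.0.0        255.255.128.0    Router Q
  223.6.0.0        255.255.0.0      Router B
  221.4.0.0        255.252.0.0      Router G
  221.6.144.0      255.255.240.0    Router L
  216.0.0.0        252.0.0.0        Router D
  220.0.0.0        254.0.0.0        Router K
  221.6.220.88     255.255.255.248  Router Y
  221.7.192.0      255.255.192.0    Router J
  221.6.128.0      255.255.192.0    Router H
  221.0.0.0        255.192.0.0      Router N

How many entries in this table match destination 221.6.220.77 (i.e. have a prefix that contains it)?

3

Prefixes containing 221.6.220.77:
  220.0.0.0/7 (220.0.0.0 - 221.255.255.255)
  221.0.0.0/10 (221.0.0.0 - 221.63.255.255)
  221.4.0.0/14 (221.4.0.0 - 221.7.255.255)
Total matching entries: 3.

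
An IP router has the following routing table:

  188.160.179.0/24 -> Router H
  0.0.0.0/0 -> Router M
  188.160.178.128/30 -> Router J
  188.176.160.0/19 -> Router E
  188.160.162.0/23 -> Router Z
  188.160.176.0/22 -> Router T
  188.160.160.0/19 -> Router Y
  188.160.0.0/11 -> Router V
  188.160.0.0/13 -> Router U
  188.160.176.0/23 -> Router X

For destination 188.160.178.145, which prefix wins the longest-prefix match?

188.160.176.0/22

Entries matching 188.160.178.145:
  0.0.0.0/0 (default, matches everything)
  188.160.0.0/11 (188.160.0.0 - 188.191.255.255)
  188.160.0.0/13 (188.160.0.0 - 188.167.255.255)
  188.160.160.0/19 (188.160.160.0 - 188.160.191.255)
  188.160.176.0/22 (188.160.176.0 - 188.160.179.255)
Most specific is 188.160.176.0/22.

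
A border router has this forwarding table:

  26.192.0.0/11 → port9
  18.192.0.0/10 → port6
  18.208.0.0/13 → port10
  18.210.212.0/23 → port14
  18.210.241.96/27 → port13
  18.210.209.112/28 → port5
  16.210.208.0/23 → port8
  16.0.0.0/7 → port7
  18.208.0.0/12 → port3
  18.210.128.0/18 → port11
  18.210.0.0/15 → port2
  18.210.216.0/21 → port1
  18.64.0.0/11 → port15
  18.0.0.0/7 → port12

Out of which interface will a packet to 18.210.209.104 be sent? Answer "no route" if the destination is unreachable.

Routes whose prefix contains 18.210.209.104:
  18.0.0.0/7 (18.0.0.0 - 19.255.255.255) -> port12
  18.192.0.0/10 (18.192.0.0 - 18.255.255.255) -> port6
  18.208.0.0/12 (18.208.0.0 - 18.223.255.255) -> port3
  18.208.0.0/13 (18.208.0.0 - 18.215.255.255) -> port10
  18.210.0.0/15 (18.210.0.0 - 18.211.255.255) -> port2
More-specific entries that do NOT match:
  18.210.209.112/28 (18.210.209.112 - 18.210.209.127) does not contain 18.210.209.104
  18.210.241.96/27 (18.210.241.96 - 18.210.241.127) does not contain 18.210.209.104
  18.210.212.0/23 (18.210.212.0 - 18.210.213.255) does not contain 18.210.209.104
  16.210.208.0/23 (16.210.208.0 - 16.210.209.255) does not contain 18.210.209.104
  18.210.216.0/21 (18.210.216.0 - 18.210.223.255) does not contain 18.210.209.104
  18.210.128.0/18 (18.210.128.0 - 18.210.191.255) does not contain 18.210.209.104
Longest matching prefix is /15 -> interface port2.

port2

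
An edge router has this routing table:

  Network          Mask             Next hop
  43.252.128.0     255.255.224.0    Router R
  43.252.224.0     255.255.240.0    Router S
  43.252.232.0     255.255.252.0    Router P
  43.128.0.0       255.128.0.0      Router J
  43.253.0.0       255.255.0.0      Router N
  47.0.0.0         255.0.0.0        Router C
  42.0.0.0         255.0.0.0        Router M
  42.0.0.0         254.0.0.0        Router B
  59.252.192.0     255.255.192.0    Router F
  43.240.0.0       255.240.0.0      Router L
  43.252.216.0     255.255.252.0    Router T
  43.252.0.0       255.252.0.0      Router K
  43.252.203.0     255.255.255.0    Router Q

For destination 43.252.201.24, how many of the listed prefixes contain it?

4

Prefixes containing 43.252.201.24:
  42.0.0.0/7 (42.0.0.0 - 43.255.255.255)
  43.128.0.0/9 (43.128.0.0 - 43.255.255.255)
  43.240.0.0/12 (43.240.0.0 - 43.255.255.255)
  43.252.0.0/14 (43.252.0.0 - 43.255.255.255)
Total matching entries: 4.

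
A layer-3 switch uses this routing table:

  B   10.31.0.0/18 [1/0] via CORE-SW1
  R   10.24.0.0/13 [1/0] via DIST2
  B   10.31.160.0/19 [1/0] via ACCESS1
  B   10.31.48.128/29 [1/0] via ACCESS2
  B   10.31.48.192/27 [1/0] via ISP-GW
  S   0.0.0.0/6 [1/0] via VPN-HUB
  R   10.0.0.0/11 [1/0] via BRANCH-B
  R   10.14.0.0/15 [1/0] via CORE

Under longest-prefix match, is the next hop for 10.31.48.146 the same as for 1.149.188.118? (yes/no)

no

10.31.48.146: longest match 10.31.0.0/18 -> CORE-SW1
1.149.188.118: longest match 0.0.0.0/6 -> VPN-HUB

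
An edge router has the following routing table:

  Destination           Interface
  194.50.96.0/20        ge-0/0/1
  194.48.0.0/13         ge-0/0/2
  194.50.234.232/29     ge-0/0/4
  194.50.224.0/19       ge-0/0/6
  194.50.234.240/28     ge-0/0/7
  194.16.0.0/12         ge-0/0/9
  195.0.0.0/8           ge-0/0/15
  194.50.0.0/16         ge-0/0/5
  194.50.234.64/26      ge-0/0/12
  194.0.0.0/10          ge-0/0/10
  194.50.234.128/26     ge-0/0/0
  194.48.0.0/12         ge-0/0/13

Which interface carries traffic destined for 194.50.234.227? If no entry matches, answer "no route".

ge-0/0/6

Routes whose prefix contains 194.50.234.227:
  194.0.0.0/10 (194.0.0.0 - 194.63.255.255) -> ge-0/0/10
  194.48.0.0/12 (194.48.0.0 - 194.63.255.255) -> ge-0/0/13
  194.48.0.0/13 (194.48.0.0 - 194.55.255.255) -> ge-0/0/2
  194.50.0.0/16 (194.50.0.0 - 194.50.255.255) -> ge-0/0/5
  194.50.224.0/19 (194.50.224.0 - 194.50.255.255) -> ge-0/0/6
More-specific entries that do NOT match:
  194.50.234.232/29 (194.50.234.232 - 194.50.234.239) does not contain 194.50.234.227
  194.50.234.240/28 (194.50.234.240 - 194.50.234.255) does not contain 194.50.234.227
  194.50.234.64/26 (194.50.234.64 - 194.50.234.127) does not contain 194.50.234.227
  194.50.234.128/26 (194.50.234.128 - 194.50.234.191) does not contain 194.50.234.227
  194.50.96.0/20 (194.50.96.0 - 194.50.111.255) does not contain 194.50.234.227
Longest matching prefix is /19 -> interface ge-0/0/6.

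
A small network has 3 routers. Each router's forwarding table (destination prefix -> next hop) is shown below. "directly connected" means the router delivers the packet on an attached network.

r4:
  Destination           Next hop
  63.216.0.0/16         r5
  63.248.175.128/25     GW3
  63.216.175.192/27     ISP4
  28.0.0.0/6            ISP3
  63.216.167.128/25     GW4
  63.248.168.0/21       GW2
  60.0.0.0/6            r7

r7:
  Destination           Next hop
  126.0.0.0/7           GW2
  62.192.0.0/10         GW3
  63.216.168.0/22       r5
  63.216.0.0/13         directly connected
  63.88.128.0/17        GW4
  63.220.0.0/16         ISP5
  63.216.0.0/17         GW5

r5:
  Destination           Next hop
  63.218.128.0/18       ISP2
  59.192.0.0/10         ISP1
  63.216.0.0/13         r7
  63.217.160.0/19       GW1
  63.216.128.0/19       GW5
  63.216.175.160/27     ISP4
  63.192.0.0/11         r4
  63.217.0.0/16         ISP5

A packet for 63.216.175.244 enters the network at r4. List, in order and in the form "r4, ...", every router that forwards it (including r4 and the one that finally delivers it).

r4, r5, r7

At r4: longest match for 63.216.175.244 is 63.216.0.0/16 -> r5
At r5: longest match for 63.216.175.244 is 63.216.0.0/13 -> r7
At r7: longest match for 63.216.175.244 is 63.216.0.0/13 -> directly connected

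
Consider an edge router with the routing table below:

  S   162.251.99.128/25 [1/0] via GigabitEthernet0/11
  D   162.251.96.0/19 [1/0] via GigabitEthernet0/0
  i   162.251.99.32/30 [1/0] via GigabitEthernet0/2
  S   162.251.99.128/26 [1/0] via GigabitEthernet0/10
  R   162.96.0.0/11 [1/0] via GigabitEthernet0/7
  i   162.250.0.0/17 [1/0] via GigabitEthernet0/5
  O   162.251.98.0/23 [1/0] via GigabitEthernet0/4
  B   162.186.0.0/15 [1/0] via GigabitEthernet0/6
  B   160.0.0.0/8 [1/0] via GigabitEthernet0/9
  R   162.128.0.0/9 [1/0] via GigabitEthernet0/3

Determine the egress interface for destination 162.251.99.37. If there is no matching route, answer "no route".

GigabitEthernet0/4

Routes whose prefix contains 162.251.99.37:
  162.128.0.0/9 (162.128.0.0 - 162.255.255.255) -> GigabitEthernet0/3
  162.251.96.0/19 (162.251.96.0 - 162.251.127.255) -> GigabitEthernet0/0
  162.251.98.0/23 (162.251.98.0 - 162.251.99.255) -> GigabitEthernet0/4
More-specific entries that do NOT match:
  162.251.99.32/30 (162.251.99.32 - 162.251.99.35) does not contain 162.251.99.37
  162.251.99.128/26 (162.251.99.128 - 162.251.99.191) does not contain 162.251.99.37
  162.251.99.128/25 (162.251.99.128 - 162.251.99.255) does not contain 162.251.99.37
Longest matching prefix is /23 -> interface GigabitEthernet0/4.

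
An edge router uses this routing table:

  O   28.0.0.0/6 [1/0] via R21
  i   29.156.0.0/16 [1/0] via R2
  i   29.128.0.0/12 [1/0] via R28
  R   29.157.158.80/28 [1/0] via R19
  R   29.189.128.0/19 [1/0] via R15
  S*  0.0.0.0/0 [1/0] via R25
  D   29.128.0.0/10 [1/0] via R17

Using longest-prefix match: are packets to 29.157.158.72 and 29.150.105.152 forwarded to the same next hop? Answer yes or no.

29.157.158.72: longest match 29.128.0.0/10 -> R17
29.150.105.152: longest match 29.128.0.0/10 -> R17

yes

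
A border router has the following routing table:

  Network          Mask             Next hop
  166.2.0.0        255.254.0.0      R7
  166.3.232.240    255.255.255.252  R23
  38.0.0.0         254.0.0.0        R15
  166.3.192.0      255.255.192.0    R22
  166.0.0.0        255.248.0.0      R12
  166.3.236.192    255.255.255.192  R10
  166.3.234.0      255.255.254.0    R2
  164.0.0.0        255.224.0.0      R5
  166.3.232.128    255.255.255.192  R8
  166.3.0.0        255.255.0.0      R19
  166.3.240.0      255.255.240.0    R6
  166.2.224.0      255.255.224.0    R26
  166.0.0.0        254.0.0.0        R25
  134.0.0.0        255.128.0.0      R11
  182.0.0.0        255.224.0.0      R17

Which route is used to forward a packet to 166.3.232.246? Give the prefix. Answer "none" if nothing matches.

Entries matching 166.3.232.246:
  166.0.0.0/7 (166.0.0.0 - 167.255.255.255)
  166.0.0.0/13 (166.0.0.0 - 166.7.255.255)
  166.2.0.0/15 (166.2.0.0 - 166.3.255.255)
  166.3.0.0/16 (166.3.0.0 - 166.3.255.255)
  166.3.192.0/18 (166.3.192.0 - 166.3.255.255)
Most specific is 166.3.192.0/18.

166.3.192.0/18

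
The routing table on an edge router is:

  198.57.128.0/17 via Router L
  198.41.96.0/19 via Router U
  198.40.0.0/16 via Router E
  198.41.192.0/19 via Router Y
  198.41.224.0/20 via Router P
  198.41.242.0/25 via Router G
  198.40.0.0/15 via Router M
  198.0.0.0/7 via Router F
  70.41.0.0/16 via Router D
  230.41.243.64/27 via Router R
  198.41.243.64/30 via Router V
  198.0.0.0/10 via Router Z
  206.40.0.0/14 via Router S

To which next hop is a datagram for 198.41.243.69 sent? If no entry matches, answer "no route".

Router M

Routes whose prefix contains 198.41.243.69:
  198.0.0.0/7 (198.0.0.0 - 199.255.255.255) -> Router F
  198.0.0.0/10 (198.0.0.0 - 198.63.255.255) -> Router Z
  198.40.0.0/15 (198.40.0.0 - 198.41.255.255) -> Router M
More-specific entries that do NOT match:
  198.41.243.64/30 (198.41.243.64 - 198.41.243.67) does not contain 198.41.243.69
  230.41.243.64/27 (230.41.243.64 - 230.41.243.95) does not contain 198.41.243.69
  198.41.242.0/25 (198.41.242.0 - 198.41.242.127) does not contain 198.41.243.69
  198.41.224.0/20 (198.41.224.0 - 198.41.239.255) does not contain 198.41.243.69
  198.41.96.0/19 (198.41.96.0 - 198.41.127.255) does not contain 198.41.243.69
  198.41.192.0/19 (198.41.192.0 - 198.41.223.255) does not contain 198.41.243.69
  198.57.128.0/17 (198.57.128.0 - 198.57.255.255) does not contain 198.41.243.69
  198.40.0.0/16 (198.40.0.0 - 198.40.255.255) does not contain 198.41.243.69
  70.41.0.0/16 (70.41.0.0 - 70.41.255.255) does not contain 198.41.243.69
Longest matching prefix is /15 -> next hop Router M.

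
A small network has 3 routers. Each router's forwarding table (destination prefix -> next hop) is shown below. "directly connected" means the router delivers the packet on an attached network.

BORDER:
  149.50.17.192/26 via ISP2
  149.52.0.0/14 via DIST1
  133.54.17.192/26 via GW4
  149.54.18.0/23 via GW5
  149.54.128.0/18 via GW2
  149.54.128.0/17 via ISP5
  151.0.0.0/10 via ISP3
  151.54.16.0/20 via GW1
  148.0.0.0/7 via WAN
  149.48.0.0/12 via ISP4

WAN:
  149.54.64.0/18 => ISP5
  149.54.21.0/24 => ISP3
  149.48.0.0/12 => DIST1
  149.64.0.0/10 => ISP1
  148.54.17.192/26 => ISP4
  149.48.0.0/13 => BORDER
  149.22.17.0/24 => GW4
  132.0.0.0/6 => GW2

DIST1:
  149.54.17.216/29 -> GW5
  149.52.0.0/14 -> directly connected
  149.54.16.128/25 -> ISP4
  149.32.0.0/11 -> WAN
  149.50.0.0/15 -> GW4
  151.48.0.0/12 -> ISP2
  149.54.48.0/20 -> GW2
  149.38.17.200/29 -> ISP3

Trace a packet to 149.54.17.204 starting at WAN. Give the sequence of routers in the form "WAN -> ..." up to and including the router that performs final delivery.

WAN -> BORDER -> DIST1

At WAN: longest match for 149.54.17.204 is 149.48.0.0/13 -> BORDER
At BORDER: longest match for 149.54.17.204 is 149.52.0.0/14 -> DIST1
At DIST1: longest match for 149.54.17.204 is 149.52.0.0/14 -> directly connected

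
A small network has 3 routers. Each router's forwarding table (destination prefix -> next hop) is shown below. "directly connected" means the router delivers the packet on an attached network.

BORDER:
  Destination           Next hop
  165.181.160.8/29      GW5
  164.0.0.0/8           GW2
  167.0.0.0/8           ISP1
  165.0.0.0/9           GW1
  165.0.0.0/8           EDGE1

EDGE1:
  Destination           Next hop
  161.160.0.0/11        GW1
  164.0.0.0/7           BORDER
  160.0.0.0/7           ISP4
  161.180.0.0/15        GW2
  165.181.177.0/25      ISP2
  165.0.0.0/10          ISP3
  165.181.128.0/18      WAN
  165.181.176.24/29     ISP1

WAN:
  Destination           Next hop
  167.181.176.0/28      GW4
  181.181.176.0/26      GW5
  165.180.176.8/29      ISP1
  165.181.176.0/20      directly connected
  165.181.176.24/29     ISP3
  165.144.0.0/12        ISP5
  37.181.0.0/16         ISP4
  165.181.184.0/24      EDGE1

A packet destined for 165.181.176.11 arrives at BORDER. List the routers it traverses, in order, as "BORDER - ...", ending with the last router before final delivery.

At BORDER: longest match for 165.181.176.11 is 165.0.0.0/8 -> EDGE1
At EDGE1: longest match for 165.181.176.11 is 165.181.128.0/18 -> WAN
At WAN: longest match for 165.181.176.11 is 165.181.176.0/20 -> directly connected

BORDER - EDGE1 - WAN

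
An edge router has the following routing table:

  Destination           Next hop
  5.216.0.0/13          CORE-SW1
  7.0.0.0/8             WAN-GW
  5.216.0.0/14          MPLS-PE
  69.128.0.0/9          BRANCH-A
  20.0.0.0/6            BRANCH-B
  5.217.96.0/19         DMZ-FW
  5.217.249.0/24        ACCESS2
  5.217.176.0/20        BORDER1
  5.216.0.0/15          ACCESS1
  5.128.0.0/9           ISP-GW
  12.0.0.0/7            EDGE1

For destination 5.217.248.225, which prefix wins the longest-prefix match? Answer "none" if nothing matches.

Entries matching 5.217.248.225:
  5.128.0.0/9 (5.128.0.0 - 5.255.255.255)
  5.216.0.0/13 (5.216.0.0 - 5.223.255.255)
  5.216.0.0/14 (5.216.0.0 - 5.219.255.255)
  5.216.0.0/15 (5.216.0.0 - 5.217.255.255)
Most specific is 5.216.0.0/15.

5.216.0.0/15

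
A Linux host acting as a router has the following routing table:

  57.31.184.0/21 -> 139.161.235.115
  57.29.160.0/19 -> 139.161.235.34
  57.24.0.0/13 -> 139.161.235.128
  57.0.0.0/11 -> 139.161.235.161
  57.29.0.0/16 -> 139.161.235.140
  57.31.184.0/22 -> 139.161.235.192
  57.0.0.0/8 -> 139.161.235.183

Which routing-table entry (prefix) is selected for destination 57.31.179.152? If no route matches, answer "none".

Entries matching 57.31.179.152:
  57.0.0.0/8 (57.0.0.0 - 57.255.255.255)
  57.0.0.0/11 (57.0.0.0 - 57.31.255.255)
  57.24.0.0/13 (57.24.0.0 - 57.31.255.255)
Most specific is 57.24.0.0/13.

57.24.0.0/13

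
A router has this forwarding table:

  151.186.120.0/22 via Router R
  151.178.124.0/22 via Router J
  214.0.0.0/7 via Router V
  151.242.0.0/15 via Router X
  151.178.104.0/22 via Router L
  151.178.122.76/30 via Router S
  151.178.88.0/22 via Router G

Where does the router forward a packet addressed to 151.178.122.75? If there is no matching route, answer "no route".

No entry's prefix contains 151.178.122.75; there is no default route.

no route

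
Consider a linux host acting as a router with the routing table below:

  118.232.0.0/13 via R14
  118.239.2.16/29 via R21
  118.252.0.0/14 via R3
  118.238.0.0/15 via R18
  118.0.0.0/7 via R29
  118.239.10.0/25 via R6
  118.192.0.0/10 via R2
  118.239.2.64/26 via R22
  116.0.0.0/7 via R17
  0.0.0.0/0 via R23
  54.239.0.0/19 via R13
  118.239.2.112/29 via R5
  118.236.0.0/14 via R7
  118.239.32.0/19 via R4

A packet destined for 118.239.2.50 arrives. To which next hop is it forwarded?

R18

Routes whose prefix contains 118.239.2.50:
  0.0.0.0/0 (default, matches everything) -> R23
  118.0.0.0/7 (118.0.0.0 - 119.255.255.255) -> R29
  118.192.0.0/10 (118.192.0.0 - 118.255.255.255) -> R2
  118.232.0.0/13 (118.232.0.0 - 118.239.255.255) -> R14
  118.236.0.0/14 (118.236.0.0 - 118.239.255.255) -> R7
  118.238.0.0/15 (118.238.0.0 - 118.239.255.255) -> R18
More-specific entries that do NOT match:
  118.239.2.16/29 (118.239.2.16 - 118.239.2.23) does not contain 118.239.2.50
  118.239.2.112/29 (118.239.2.112 - 118.239.2.119) does not contain 118.239.2.50
  118.239.2.64/26 (118.239.2.64 - 118.239.2.127) does not contain 118.239.2.50
  118.239.10.0/25 (118.239.10.0 - 118.239.10.127) does not contain 118.239.2.50
  54.239.0.0/19 (54.239.0.0 - 54.239.31.255) does not contain 118.239.2.50
  118.239.32.0/19 (118.239.32.0 - 118.239.63.255) does not contain 118.239.2.50
Longest matching prefix is /15 -> next hop R18.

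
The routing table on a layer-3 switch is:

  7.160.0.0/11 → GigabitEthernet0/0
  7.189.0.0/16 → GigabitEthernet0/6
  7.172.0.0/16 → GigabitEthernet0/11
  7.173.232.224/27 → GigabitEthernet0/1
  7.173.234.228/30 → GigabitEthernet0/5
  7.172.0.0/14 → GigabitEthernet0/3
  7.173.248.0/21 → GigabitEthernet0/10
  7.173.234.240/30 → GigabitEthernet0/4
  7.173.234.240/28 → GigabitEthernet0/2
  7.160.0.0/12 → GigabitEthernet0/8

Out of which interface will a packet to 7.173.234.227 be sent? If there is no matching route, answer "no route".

GigabitEthernet0/3

Routes whose prefix contains 7.173.234.227:
  7.160.0.0/11 (7.160.0.0 - 7.191.255.255) -> GigabitEthernet0/0
  7.160.0.0/12 (7.160.0.0 - 7.175.255.255) -> GigabitEthernet0/8
  7.172.0.0/14 (7.172.0.0 - 7.175.255.255) -> GigabitEthernet0/3
More-specific entries that do NOT match:
  7.173.234.228/30 (7.173.234.228 - 7.173.234.231) does not contain 7.173.234.227
  7.173.234.240/30 (7.173.234.240 - 7.173.234.243) does not contain 7.173.234.227
  7.173.234.240/28 (7.173.234.240 - 7.173.234.255) does not contain 7.173.234.227
  7.173.232.224/27 (7.173.232.224 - 7.173.232.255) does not contain 7.173.234.227
  7.173.248.0/21 (7.173.248.0 - 7.173.255.255) does not contain 7.173.234.227
  7.189.0.0/16 (7.189.0.0 - 7.189.255.255) does not contain 7.173.234.227
  7.172.0.0/16 (7.172.0.0 - 7.172.255.255) does not contain 7.173.234.227
Longest matching prefix is /14 -> interface GigabitEthernet0/3.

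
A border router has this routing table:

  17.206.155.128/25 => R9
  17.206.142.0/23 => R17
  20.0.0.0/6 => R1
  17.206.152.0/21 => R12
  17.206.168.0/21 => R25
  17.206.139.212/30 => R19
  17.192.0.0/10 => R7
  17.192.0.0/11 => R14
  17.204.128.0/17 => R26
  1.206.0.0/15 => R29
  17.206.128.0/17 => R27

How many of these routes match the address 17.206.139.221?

Prefixes containing 17.206.139.221:
  17.192.0.0/10 (17.192.0.0 - 17.255.255.255)
  17.192.0.0/11 (17.192.0.0 - 17.223.255.255)
  17.206.128.0/17 (17.206.128.0 - 17.206.255.255)
Total matching entries: 3.

3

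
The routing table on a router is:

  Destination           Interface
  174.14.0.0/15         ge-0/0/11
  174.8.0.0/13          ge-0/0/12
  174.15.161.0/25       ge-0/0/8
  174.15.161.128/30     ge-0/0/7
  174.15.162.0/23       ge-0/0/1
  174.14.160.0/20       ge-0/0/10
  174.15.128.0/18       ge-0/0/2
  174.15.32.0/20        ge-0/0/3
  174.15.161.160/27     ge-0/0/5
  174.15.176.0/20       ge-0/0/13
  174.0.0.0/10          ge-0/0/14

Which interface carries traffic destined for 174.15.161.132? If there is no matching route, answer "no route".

ge-0/0/2

Routes whose prefix contains 174.15.161.132:
  174.0.0.0/10 (174.0.0.0 - 174.63.255.255) -> ge-0/0/14
  174.8.0.0/13 (174.8.0.0 - 174.15.255.255) -> ge-0/0/12
  174.14.0.0/15 (174.14.0.0 - 174.15.255.255) -> ge-0/0/11
  174.15.128.0/18 (174.15.128.0 - 174.15.191.255) -> ge-0/0/2
More-specific entries that do NOT match:
  174.15.161.128/30 (174.15.161.128 - 174.15.161.131) does not contain 174.15.161.132
  174.15.161.160/27 (174.15.161.160 - 174.15.161.191) does not contain 174.15.161.132
  174.15.161.0/25 (174.15.161.0 - 174.15.161.127) does not contain 174.15.161.132
  174.15.162.0/23 (174.15.162.0 - 174.15.163.255) does not contain 174.15.161.132
  174.14.160.0/20 (174.14.160.0 - 174.14.175.255) does not contain 174.15.161.132
  174.15.32.0/20 (174.15.32.0 - 174.15.47.255) does not contain 174.15.161.132
  174.15.176.0/20 (174.15.176.0 - 174.15.191.255) does not contain 174.15.161.132
Longest matching prefix is /18 -> interface ge-0/0/2.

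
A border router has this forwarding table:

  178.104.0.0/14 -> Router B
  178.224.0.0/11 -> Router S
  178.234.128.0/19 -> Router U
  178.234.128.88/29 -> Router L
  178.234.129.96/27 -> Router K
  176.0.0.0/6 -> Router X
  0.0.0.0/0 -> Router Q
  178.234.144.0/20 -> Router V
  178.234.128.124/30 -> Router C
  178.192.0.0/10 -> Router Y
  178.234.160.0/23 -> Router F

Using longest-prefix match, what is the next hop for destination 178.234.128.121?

Router U

Routes whose prefix contains 178.234.128.121:
  0.0.0.0/0 (default, matches everything) -> Router Q
  176.0.0.0/6 (176.0.0.0 - 179.255.255.255) -> Router X
  178.192.0.0/10 (178.192.0.0 - 178.255.255.255) -> Router Y
  178.224.0.0/11 (178.224.0.0 - 178.255.255.255) -> Router S
  178.234.128.0/19 (178.234.128.0 - 178.234.159.255) -> Router U
More-specific entries that do NOT match:
  178.234.128.124/30 (178.234.128.124 - 178.234.128.127) does not contain 178.234.128.121
  178.234.128.88/29 (178.234.128.88 - 178.234.128.95) does not contain 178.234.128.121
  178.234.129.96/27 (178.234.129.96 - 178.234.129.127) does not contain 178.234.128.121
  178.234.160.0/23 (178.234.160.0 - 178.234.161.255) does not contain 178.234.128.121
  178.234.144.0/20 (178.234.144.0 - 178.234.159.255) does not contain 178.234.128.121
Longest matching prefix is /19 -> next hop Router U.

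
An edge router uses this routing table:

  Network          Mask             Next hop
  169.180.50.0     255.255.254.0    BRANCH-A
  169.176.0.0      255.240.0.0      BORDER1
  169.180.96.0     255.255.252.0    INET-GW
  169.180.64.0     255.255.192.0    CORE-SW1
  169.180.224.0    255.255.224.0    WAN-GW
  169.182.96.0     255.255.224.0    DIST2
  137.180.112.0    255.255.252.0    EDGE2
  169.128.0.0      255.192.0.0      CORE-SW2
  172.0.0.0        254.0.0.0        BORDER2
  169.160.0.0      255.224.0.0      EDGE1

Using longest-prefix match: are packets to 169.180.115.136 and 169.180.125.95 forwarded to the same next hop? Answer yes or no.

yes

169.180.115.136: longest match 169.180.64.0/18 -> CORE-SW1
169.180.125.95: longest match 169.180.64.0/18 -> CORE-SW1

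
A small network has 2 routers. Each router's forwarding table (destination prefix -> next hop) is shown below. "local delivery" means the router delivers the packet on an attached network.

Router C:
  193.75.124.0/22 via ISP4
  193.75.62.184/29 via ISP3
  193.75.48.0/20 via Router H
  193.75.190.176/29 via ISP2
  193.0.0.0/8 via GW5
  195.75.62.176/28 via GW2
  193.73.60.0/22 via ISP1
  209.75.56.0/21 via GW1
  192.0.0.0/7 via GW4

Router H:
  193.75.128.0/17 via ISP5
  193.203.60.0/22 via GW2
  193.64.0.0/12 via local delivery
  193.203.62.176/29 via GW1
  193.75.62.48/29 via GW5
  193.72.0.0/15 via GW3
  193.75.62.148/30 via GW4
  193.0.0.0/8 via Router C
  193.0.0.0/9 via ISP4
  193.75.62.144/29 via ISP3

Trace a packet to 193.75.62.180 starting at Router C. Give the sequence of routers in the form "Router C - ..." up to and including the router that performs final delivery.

At Router C: longest match for 193.75.62.180 is 193.75.48.0/20 -> Router H
At Router H: longest match for 193.75.62.180 is 193.64.0.0/12 -> local delivery

Router C - Router H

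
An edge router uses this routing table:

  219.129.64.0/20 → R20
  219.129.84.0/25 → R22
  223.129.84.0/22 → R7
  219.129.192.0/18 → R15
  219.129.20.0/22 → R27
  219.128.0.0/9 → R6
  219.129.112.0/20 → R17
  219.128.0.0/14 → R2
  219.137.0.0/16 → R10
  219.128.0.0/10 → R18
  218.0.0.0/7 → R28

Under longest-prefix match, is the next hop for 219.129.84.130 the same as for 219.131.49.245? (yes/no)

yes

219.129.84.130: longest match 219.128.0.0/14 -> R2
219.131.49.245: longest match 219.128.0.0/14 -> R2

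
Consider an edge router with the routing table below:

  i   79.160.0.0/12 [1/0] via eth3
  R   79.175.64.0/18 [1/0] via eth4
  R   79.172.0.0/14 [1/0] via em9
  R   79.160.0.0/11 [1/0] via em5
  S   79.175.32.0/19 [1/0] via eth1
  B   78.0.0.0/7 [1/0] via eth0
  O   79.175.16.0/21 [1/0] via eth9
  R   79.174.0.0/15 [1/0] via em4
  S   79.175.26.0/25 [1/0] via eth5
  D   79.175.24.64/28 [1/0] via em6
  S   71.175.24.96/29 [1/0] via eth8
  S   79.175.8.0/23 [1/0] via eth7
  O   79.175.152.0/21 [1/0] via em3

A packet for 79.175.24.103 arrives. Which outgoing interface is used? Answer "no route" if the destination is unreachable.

em4

Routes whose prefix contains 79.175.24.103:
  78.0.0.0/7 (78.0.0.0 - 79.255.255.255) -> eth0
  79.160.0.0/11 (79.160.0.0 - 79.191.255.255) -> em5
  79.160.0.0/12 (79.160.0.0 - 79.175.255.255) -> eth3
  79.172.0.0/14 (79.172.0.0 - 79.175.255.255) -> em9
  79.174.0.0/15 (79.174.0.0 - 79.175.255.255) -> em4
More-specific entries that do NOT match:
  71.175.24.96/29 (71.175.24.96 - 71.175.24.103) does not contain 79.175.24.103
  79.175.24.64/28 (79.175.24.64 - 79.175.24.79) does not contain 79.175.24.103
  79.175.26.0/25 (79.175.26.0 - 79.175.26.127) does not contain 79.175.24.103
  79.175.8.0/23 (79.175.8.0 - 79.175.9.255) does not contain 79.175.24.103
  79.175.16.0/21 (79.175.16.0 - 79.175.23.255) does not contain 79.175.24.103
  79.175.152.0/21 (79.175.152.0 - 79.175.159.255) does not contain 79.175.24.103
  79.175.32.0/19 (79.175.32.0 - 79.175.63.255) does not contain 79.175.24.103
  79.175.64.0/18 (79.175.64.0 - 79.175.127.255) does not contain 79.175.24.103
Longest matching prefix is /15 -> interface em4.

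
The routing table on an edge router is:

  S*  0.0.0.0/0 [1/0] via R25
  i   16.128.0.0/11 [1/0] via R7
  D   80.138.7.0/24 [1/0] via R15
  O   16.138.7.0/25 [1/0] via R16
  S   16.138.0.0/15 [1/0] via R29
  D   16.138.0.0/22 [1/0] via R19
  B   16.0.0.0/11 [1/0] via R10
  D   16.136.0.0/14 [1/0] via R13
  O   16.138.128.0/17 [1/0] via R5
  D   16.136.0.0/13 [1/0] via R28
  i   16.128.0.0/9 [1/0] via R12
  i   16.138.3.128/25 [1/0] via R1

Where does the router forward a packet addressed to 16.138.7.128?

Routes whose prefix contains 16.138.7.128:
  0.0.0.0/0 (default, matches everything) -> R25
  16.128.0.0/9 (16.128.0.0 - 16.255.255.255) -> R12
  16.128.0.0/11 (16.128.0.0 - 16.159.255.255) -> R7
  16.136.0.0/13 (16.136.0.0 - 16.143.255.255) -> R28
  16.136.0.0/14 (16.136.0.0 - 16.139.255.255) -> R13
  16.138.0.0/15 (16.138.0.0 - 16.139.255.255) -> R29
More-specific entries that do NOT match:
  16.138.7.0/25 (16.138.7.0 - 16.138.7.127) does not contain 16.138.7.128
  16.138.3.128/25 (16.138.3.128 - 16.138.3.255) does not contain 16.138.7.128
  80.138.7.0/24 (80.138.7.0 - 80.138.7.255) does not contain 16.138.7.128
  16.138.0.0/22 (16.138.0.0 - 16.138.3.255) does not contain 16.138.7.128
  16.138.128.0/17 (16.138.128.0 - 16.138.255.255) does not contain 16.138.7.128
Longest matching prefix is /15 -> next hop R29.

R29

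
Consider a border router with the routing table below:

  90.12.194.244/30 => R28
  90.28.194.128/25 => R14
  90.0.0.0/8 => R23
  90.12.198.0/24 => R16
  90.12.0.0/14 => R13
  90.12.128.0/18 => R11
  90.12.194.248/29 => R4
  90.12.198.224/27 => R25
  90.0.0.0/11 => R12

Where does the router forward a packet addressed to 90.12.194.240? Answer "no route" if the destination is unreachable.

R13

Routes whose prefix contains 90.12.194.240:
  90.0.0.0/8 (90.0.0.0 - 90.255.255.255) -> R23
  90.0.0.0/11 (90.0.0.0 - 90.31.255.255) -> R12
  90.12.0.0/14 (90.12.0.0 - 90.15.255.255) -> R13
More-specific entries that do NOT match:
  90.12.194.244/30 (90.12.194.244 - 90.12.194.247) does not contain 90.12.194.240
  90.12.194.248/29 (90.12.194.248 - 90.12.194.255) does not contain 90.12.194.240
  90.12.198.224/27 (90.12.198.224 - 90.12.198.255) does not contain 90.12.194.240
  90.28.194.128/25 (90.28.194.128 - 90.28.194.255) does not contain 90.12.194.240
  90.12.198.0/24 (90.12.198.0 - 90.12.198.255) does not contain 90.12.194.240
  90.12.128.0/18 (90.12.128.0 - 90.12.191.255) does not contain 90.12.194.240
Longest matching prefix is /14 -> next hop R13.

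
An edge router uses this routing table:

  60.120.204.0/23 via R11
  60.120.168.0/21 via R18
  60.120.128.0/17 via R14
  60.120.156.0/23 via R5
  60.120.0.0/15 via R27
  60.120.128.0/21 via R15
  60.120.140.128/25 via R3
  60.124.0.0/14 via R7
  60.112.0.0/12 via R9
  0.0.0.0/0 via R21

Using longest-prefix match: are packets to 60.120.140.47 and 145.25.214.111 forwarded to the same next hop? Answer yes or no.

no

60.120.140.47: longest match 60.120.128.0/17 -> R14
145.25.214.111: longest match 0.0.0.0/0 -> R21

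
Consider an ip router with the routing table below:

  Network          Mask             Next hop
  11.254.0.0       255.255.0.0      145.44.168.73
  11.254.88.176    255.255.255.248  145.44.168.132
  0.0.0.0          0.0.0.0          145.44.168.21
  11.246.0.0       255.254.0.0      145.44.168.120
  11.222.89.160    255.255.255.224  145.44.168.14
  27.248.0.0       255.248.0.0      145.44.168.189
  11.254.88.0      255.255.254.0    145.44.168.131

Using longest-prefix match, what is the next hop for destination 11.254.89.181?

Routes whose prefix contains 11.254.89.181:
  0.0.0.0/0 (default, matches everything) -> 145.44.168.21
  11.254.0.0/16 (11.254.0.0 - 11.254.255.255) -> 145.44.168.73
  11.254.88.0/23 (11.254.88.0 - 11.254.89.255) -> 145.44.168.131
More-specific entries that do NOT match:
  11.254.88.176/29 (11.254.88.176 - 11.254.88.183) does not contain 11.254.89.181
  11.222.89.160/27 (11.222.89.160 - 11.222.89.191) does not contain 11.254.89.181
Longest matching prefix is /23 -> next hop 145.44.168.131.

145.44.168.131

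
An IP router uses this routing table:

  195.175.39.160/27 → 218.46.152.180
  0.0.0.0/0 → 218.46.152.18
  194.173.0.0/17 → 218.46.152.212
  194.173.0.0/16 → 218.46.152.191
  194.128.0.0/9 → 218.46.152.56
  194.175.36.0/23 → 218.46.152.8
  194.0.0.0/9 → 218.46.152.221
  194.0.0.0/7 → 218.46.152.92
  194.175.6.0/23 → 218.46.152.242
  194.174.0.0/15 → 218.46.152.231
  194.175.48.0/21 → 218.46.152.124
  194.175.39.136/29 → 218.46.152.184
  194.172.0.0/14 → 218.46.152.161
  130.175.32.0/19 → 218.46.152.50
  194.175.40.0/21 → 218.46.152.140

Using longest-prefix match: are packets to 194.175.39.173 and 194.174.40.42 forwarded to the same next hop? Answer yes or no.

yes

194.175.39.173: longest match 194.174.0.0/15 -> 218.46.152.231
194.174.40.42: longest match 194.174.0.0/15 -> 218.46.152.231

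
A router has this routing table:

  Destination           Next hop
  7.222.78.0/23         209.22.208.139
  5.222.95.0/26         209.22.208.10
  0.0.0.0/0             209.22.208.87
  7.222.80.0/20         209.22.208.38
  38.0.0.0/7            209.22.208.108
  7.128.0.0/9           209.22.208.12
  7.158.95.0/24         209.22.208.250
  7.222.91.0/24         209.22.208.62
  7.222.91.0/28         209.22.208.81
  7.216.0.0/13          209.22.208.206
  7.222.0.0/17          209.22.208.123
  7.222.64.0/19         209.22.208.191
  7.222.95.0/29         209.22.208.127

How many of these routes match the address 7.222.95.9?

6

Prefixes containing 7.222.95.9:
  0.0.0.0/0 (default, matches everything)
  7.128.0.0/9 (7.128.0.0 - 7.255.255.255)
  7.216.0.0/13 (7.216.0.0 - 7.223.255.255)
  7.222.0.0/17 (7.222.0.0 - 7.222.127.255)
  7.222.64.0/19 (7.222.64.0 - 7.222.95.255)
  7.222.80.0/20 (7.222.80.0 - 7.222.95.255)
Total matching entries: 6.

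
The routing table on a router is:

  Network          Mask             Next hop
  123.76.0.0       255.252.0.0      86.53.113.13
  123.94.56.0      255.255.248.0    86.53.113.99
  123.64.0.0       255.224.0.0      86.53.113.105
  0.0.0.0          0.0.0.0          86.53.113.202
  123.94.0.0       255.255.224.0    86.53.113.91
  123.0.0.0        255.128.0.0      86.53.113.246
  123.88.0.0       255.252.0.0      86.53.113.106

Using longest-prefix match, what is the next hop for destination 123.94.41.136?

Routes whose prefix contains 123.94.41.136:
  0.0.0.0/0 (default, matches everything) -> 86.53.113.202
  123.0.0.0/9 (123.0.0.0 - 123.127.255.255) -> 86.53.113.246
  123.64.0.0/11 (123.64.0.0 - 123.95.255.255) -> 86.53.113.105
More-specific entries that do NOT match:
  123.94.56.0/21 (123.94.56.0 - 123.94.63.255) does not contain 123.94.41.136
  123.94.0.0/19 (123.94.0.0 - 123.94.31.255) does not contain 123.94.41.136
  123.76.0.0/14 (123.76.0.0 - 123.79.255.255) does not contain 123.94.41.136
  123.88.0.0/14 (123.88.0.0 - 123.91.255.255) does not contain 123.94.41.136
Longest matching prefix is /11 -> next hop 86.53.113.105.

86.53.113.105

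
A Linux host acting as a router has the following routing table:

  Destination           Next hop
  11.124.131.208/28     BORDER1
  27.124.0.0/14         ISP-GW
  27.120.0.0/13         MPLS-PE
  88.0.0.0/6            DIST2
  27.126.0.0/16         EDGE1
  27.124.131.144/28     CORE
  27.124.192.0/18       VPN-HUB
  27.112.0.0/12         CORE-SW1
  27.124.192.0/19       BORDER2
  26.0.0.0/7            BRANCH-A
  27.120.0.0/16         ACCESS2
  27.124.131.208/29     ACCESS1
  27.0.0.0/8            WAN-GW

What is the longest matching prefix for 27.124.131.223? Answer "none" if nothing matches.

Entries matching 27.124.131.223:
  26.0.0.0/7 (26.0.0.0 - 27.255.255.255)
  27.0.0.0/8 (27.0.0.0 - 27.255.255.255)
  27.112.0.0/12 (27.112.0.0 - 27.127.255.255)
  27.120.0.0/13 (27.120.0.0 - 27.127.255.255)
  27.124.0.0/14 (27.124.0.0 - 27.127.255.255)
Most specific is 27.124.0.0/14.

27.124.0.0/14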